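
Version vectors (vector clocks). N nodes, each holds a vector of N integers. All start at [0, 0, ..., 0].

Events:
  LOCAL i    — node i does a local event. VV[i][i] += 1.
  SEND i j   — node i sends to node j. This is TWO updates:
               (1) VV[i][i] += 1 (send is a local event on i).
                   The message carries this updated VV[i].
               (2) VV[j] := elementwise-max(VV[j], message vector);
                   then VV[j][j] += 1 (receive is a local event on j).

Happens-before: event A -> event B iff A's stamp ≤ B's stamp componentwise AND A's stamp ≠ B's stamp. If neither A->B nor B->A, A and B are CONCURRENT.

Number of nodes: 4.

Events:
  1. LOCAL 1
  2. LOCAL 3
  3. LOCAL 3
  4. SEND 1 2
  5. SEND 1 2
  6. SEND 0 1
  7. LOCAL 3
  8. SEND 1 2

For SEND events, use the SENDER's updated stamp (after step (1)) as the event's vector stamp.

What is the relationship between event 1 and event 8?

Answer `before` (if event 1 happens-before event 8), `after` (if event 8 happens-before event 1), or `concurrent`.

Initial: VV[0]=[0, 0, 0, 0]
Initial: VV[1]=[0, 0, 0, 0]
Initial: VV[2]=[0, 0, 0, 0]
Initial: VV[3]=[0, 0, 0, 0]
Event 1: LOCAL 1: VV[1][1]++ -> VV[1]=[0, 1, 0, 0]
Event 2: LOCAL 3: VV[3][3]++ -> VV[3]=[0, 0, 0, 1]
Event 3: LOCAL 3: VV[3][3]++ -> VV[3]=[0, 0, 0, 2]
Event 4: SEND 1->2: VV[1][1]++ -> VV[1]=[0, 2, 0, 0], msg_vec=[0, 2, 0, 0]; VV[2]=max(VV[2],msg_vec) then VV[2][2]++ -> VV[2]=[0, 2, 1, 0]
Event 5: SEND 1->2: VV[1][1]++ -> VV[1]=[0, 3, 0, 0], msg_vec=[0, 3, 0, 0]; VV[2]=max(VV[2],msg_vec) then VV[2][2]++ -> VV[2]=[0, 3, 2, 0]
Event 6: SEND 0->1: VV[0][0]++ -> VV[0]=[1, 0, 0, 0], msg_vec=[1, 0, 0, 0]; VV[1]=max(VV[1],msg_vec) then VV[1][1]++ -> VV[1]=[1, 4, 0, 0]
Event 7: LOCAL 3: VV[3][3]++ -> VV[3]=[0, 0, 0, 3]
Event 8: SEND 1->2: VV[1][1]++ -> VV[1]=[1, 5, 0, 0], msg_vec=[1, 5, 0, 0]; VV[2]=max(VV[2],msg_vec) then VV[2][2]++ -> VV[2]=[1, 5, 3, 0]
Event 1 stamp: [0, 1, 0, 0]
Event 8 stamp: [1, 5, 0, 0]
[0, 1, 0, 0] <= [1, 5, 0, 0]? True
[1, 5, 0, 0] <= [0, 1, 0, 0]? False
Relation: before

Answer: before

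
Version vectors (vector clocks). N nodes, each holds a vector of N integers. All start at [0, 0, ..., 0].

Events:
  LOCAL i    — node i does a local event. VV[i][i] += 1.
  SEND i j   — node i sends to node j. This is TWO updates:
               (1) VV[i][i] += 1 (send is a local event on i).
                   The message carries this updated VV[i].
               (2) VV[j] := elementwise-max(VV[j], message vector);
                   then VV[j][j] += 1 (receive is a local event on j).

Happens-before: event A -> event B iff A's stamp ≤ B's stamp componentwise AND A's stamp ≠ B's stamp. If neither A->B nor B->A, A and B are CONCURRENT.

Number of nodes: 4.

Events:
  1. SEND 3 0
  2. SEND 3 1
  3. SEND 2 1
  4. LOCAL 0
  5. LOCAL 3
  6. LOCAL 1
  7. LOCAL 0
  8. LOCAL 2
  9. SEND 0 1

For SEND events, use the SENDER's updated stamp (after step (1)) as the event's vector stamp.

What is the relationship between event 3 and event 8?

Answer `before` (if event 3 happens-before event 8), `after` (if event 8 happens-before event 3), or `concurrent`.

Initial: VV[0]=[0, 0, 0, 0]
Initial: VV[1]=[0, 0, 0, 0]
Initial: VV[2]=[0, 0, 0, 0]
Initial: VV[3]=[0, 0, 0, 0]
Event 1: SEND 3->0: VV[3][3]++ -> VV[3]=[0, 0, 0, 1], msg_vec=[0, 0, 0, 1]; VV[0]=max(VV[0],msg_vec) then VV[0][0]++ -> VV[0]=[1, 0, 0, 1]
Event 2: SEND 3->1: VV[3][3]++ -> VV[3]=[0, 0, 0, 2], msg_vec=[0, 0, 0, 2]; VV[1]=max(VV[1],msg_vec) then VV[1][1]++ -> VV[1]=[0, 1, 0, 2]
Event 3: SEND 2->1: VV[2][2]++ -> VV[2]=[0, 0, 1, 0], msg_vec=[0, 0, 1, 0]; VV[1]=max(VV[1],msg_vec) then VV[1][1]++ -> VV[1]=[0, 2, 1, 2]
Event 4: LOCAL 0: VV[0][0]++ -> VV[0]=[2, 0, 0, 1]
Event 5: LOCAL 3: VV[3][3]++ -> VV[3]=[0, 0, 0, 3]
Event 6: LOCAL 1: VV[1][1]++ -> VV[1]=[0, 3, 1, 2]
Event 7: LOCAL 0: VV[0][0]++ -> VV[0]=[3, 0, 0, 1]
Event 8: LOCAL 2: VV[2][2]++ -> VV[2]=[0, 0, 2, 0]
Event 9: SEND 0->1: VV[0][0]++ -> VV[0]=[4, 0, 0, 1], msg_vec=[4, 0, 0, 1]; VV[1]=max(VV[1],msg_vec) then VV[1][1]++ -> VV[1]=[4, 4, 1, 2]
Event 3 stamp: [0, 0, 1, 0]
Event 8 stamp: [0, 0, 2, 0]
[0, 0, 1, 0] <= [0, 0, 2, 0]? True
[0, 0, 2, 0] <= [0, 0, 1, 0]? False
Relation: before

Answer: before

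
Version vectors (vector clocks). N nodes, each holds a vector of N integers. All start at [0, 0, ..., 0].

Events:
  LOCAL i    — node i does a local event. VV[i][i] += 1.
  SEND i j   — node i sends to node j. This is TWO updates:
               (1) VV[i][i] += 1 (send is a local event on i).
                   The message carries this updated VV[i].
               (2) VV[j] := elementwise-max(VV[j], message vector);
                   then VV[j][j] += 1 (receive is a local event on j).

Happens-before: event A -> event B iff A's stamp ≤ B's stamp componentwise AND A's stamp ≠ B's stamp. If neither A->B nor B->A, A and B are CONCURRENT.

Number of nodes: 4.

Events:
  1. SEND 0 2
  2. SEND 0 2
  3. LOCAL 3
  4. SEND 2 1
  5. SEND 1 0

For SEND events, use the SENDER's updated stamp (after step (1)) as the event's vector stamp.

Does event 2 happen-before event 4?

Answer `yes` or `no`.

Answer: yes

Derivation:
Initial: VV[0]=[0, 0, 0, 0]
Initial: VV[1]=[0, 0, 0, 0]
Initial: VV[2]=[0, 0, 0, 0]
Initial: VV[3]=[0, 0, 0, 0]
Event 1: SEND 0->2: VV[0][0]++ -> VV[0]=[1, 0, 0, 0], msg_vec=[1, 0, 0, 0]; VV[2]=max(VV[2],msg_vec) then VV[2][2]++ -> VV[2]=[1, 0, 1, 0]
Event 2: SEND 0->2: VV[0][0]++ -> VV[0]=[2, 0, 0, 0], msg_vec=[2, 0, 0, 0]; VV[2]=max(VV[2],msg_vec) then VV[2][2]++ -> VV[2]=[2, 0, 2, 0]
Event 3: LOCAL 3: VV[3][3]++ -> VV[3]=[0, 0, 0, 1]
Event 4: SEND 2->1: VV[2][2]++ -> VV[2]=[2, 0, 3, 0], msg_vec=[2, 0, 3, 0]; VV[1]=max(VV[1],msg_vec) then VV[1][1]++ -> VV[1]=[2, 1, 3, 0]
Event 5: SEND 1->0: VV[1][1]++ -> VV[1]=[2, 2, 3, 0], msg_vec=[2, 2, 3, 0]; VV[0]=max(VV[0],msg_vec) then VV[0][0]++ -> VV[0]=[3, 2, 3, 0]
Event 2 stamp: [2, 0, 0, 0]
Event 4 stamp: [2, 0, 3, 0]
[2, 0, 0, 0] <= [2, 0, 3, 0]? True. Equal? False. Happens-before: True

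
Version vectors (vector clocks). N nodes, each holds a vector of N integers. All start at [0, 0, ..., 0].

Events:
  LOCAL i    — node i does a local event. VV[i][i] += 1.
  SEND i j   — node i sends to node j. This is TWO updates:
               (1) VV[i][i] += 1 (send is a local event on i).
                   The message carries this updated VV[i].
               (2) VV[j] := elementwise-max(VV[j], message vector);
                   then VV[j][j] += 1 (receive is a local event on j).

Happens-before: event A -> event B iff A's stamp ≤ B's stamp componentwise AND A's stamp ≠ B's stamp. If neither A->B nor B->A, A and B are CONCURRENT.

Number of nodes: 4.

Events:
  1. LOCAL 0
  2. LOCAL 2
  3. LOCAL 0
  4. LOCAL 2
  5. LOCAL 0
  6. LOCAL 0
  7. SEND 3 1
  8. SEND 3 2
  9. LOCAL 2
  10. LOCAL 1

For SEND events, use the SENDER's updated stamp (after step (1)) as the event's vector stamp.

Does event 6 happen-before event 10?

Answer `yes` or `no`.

Answer: no

Derivation:
Initial: VV[0]=[0, 0, 0, 0]
Initial: VV[1]=[0, 0, 0, 0]
Initial: VV[2]=[0, 0, 0, 0]
Initial: VV[3]=[0, 0, 0, 0]
Event 1: LOCAL 0: VV[0][0]++ -> VV[0]=[1, 0, 0, 0]
Event 2: LOCAL 2: VV[2][2]++ -> VV[2]=[0, 0, 1, 0]
Event 3: LOCAL 0: VV[0][0]++ -> VV[0]=[2, 0, 0, 0]
Event 4: LOCAL 2: VV[2][2]++ -> VV[2]=[0, 0, 2, 0]
Event 5: LOCAL 0: VV[0][0]++ -> VV[0]=[3, 0, 0, 0]
Event 6: LOCAL 0: VV[0][0]++ -> VV[0]=[4, 0, 0, 0]
Event 7: SEND 3->1: VV[3][3]++ -> VV[3]=[0, 0, 0, 1], msg_vec=[0, 0, 0, 1]; VV[1]=max(VV[1],msg_vec) then VV[1][1]++ -> VV[1]=[0, 1, 0, 1]
Event 8: SEND 3->2: VV[3][3]++ -> VV[3]=[0, 0, 0, 2], msg_vec=[0, 0, 0, 2]; VV[2]=max(VV[2],msg_vec) then VV[2][2]++ -> VV[2]=[0, 0, 3, 2]
Event 9: LOCAL 2: VV[2][2]++ -> VV[2]=[0, 0, 4, 2]
Event 10: LOCAL 1: VV[1][1]++ -> VV[1]=[0, 2, 0, 1]
Event 6 stamp: [4, 0, 0, 0]
Event 10 stamp: [0, 2, 0, 1]
[4, 0, 0, 0] <= [0, 2, 0, 1]? False. Equal? False. Happens-before: False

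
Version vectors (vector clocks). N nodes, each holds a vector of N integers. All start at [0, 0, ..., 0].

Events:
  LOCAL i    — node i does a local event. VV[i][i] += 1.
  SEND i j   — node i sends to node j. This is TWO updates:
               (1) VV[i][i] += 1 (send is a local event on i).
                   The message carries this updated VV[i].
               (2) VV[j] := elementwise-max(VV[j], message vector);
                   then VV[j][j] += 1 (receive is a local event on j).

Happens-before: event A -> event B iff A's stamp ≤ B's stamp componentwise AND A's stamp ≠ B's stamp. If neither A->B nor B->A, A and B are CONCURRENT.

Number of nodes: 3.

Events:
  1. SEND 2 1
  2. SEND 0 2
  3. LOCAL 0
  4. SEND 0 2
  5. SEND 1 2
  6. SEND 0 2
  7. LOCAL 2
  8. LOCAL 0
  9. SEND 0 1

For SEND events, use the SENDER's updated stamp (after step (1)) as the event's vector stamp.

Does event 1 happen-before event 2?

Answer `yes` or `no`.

Answer: no

Derivation:
Initial: VV[0]=[0, 0, 0]
Initial: VV[1]=[0, 0, 0]
Initial: VV[2]=[0, 0, 0]
Event 1: SEND 2->1: VV[2][2]++ -> VV[2]=[0, 0, 1], msg_vec=[0, 0, 1]; VV[1]=max(VV[1],msg_vec) then VV[1][1]++ -> VV[1]=[0, 1, 1]
Event 2: SEND 0->2: VV[0][0]++ -> VV[0]=[1, 0, 0], msg_vec=[1, 0, 0]; VV[2]=max(VV[2],msg_vec) then VV[2][2]++ -> VV[2]=[1, 0, 2]
Event 3: LOCAL 0: VV[0][0]++ -> VV[0]=[2, 0, 0]
Event 4: SEND 0->2: VV[0][0]++ -> VV[0]=[3, 0, 0], msg_vec=[3, 0, 0]; VV[2]=max(VV[2],msg_vec) then VV[2][2]++ -> VV[2]=[3, 0, 3]
Event 5: SEND 1->2: VV[1][1]++ -> VV[1]=[0, 2, 1], msg_vec=[0, 2, 1]; VV[2]=max(VV[2],msg_vec) then VV[2][2]++ -> VV[2]=[3, 2, 4]
Event 6: SEND 0->2: VV[0][0]++ -> VV[0]=[4, 0, 0], msg_vec=[4, 0, 0]; VV[2]=max(VV[2],msg_vec) then VV[2][2]++ -> VV[2]=[4, 2, 5]
Event 7: LOCAL 2: VV[2][2]++ -> VV[2]=[4, 2, 6]
Event 8: LOCAL 0: VV[0][0]++ -> VV[0]=[5, 0, 0]
Event 9: SEND 0->1: VV[0][0]++ -> VV[0]=[6, 0, 0], msg_vec=[6, 0, 0]; VV[1]=max(VV[1],msg_vec) then VV[1][1]++ -> VV[1]=[6, 3, 1]
Event 1 stamp: [0, 0, 1]
Event 2 stamp: [1, 0, 0]
[0, 0, 1] <= [1, 0, 0]? False. Equal? False. Happens-before: False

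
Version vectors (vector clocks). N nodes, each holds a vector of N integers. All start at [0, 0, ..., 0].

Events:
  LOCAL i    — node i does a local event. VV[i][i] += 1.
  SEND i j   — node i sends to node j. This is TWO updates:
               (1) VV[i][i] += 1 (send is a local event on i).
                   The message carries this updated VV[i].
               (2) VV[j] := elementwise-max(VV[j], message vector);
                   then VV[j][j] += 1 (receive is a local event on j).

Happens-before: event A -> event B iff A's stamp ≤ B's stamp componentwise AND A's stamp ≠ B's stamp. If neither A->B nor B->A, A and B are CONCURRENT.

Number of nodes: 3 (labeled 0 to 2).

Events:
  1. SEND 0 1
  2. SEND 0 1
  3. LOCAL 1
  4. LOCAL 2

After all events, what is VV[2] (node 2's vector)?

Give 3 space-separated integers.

Answer: 0 0 1

Derivation:
Initial: VV[0]=[0, 0, 0]
Initial: VV[1]=[0, 0, 0]
Initial: VV[2]=[0, 0, 0]
Event 1: SEND 0->1: VV[0][0]++ -> VV[0]=[1, 0, 0], msg_vec=[1, 0, 0]; VV[1]=max(VV[1],msg_vec) then VV[1][1]++ -> VV[1]=[1, 1, 0]
Event 2: SEND 0->1: VV[0][0]++ -> VV[0]=[2, 0, 0], msg_vec=[2, 0, 0]; VV[1]=max(VV[1],msg_vec) then VV[1][1]++ -> VV[1]=[2, 2, 0]
Event 3: LOCAL 1: VV[1][1]++ -> VV[1]=[2, 3, 0]
Event 4: LOCAL 2: VV[2][2]++ -> VV[2]=[0, 0, 1]
Final vectors: VV[0]=[2, 0, 0]; VV[1]=[2, 3, 0]; VV[2]=[0, 0, 1]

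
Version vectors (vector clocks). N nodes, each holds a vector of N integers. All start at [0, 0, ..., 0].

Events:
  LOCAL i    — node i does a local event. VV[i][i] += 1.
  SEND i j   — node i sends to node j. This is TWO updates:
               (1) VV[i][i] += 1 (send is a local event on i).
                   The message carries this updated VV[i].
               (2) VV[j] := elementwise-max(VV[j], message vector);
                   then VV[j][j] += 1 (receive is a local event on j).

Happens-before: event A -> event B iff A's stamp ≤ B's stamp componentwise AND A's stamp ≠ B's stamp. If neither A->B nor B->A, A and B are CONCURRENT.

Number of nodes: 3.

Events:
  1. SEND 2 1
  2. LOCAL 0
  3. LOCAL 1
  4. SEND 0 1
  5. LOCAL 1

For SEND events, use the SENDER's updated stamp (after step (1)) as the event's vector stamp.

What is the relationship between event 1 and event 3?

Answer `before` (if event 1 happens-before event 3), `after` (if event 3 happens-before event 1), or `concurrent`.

Answer: before

Derivation:
Initial: VV[0]=[0, 0, 0]
Initial: VV[1]=[0, 0, 0]
Initial: VV[2]=[0, 0, 0]
Event 1: SEND 2->1: VV[2][2]++ -> VV[2]=[0, 0, 1], msg_vec=[0, 0, 1]; VV[1]=max(VV[1],msg_vec) then VV[1][1]++ -> VV[1]=[0, 1, 1]
Event 2: LOCAL 0: VV[0][0]++ -> VV[0]=[1, 0, 0]
Event 3: LOCAL 1: VV[1][1]++ -> VV[1]=[0, 2, 1]
Event 4: SEND 0->1: VV[0][0]++ -> VV[0]=[2, 0, 0], msg_vec=[2, 0, 0]; VV[1]=max(VV[1],msg_vec) then VV[1][1]++ -> VV[1]=[2, 3, 1]
Event 5: LOCAL 1: VV[1][1]++ -> VV[1]=[2, 4, 1]
Event 1 stamp: [0, 0, 1]
Event 3 stamp: [0, 2, 1]
[0, 0, 1] <= [0, 2, 1]? True
[0, 2, 1] <= [0, 0, 1]? False
Relation: before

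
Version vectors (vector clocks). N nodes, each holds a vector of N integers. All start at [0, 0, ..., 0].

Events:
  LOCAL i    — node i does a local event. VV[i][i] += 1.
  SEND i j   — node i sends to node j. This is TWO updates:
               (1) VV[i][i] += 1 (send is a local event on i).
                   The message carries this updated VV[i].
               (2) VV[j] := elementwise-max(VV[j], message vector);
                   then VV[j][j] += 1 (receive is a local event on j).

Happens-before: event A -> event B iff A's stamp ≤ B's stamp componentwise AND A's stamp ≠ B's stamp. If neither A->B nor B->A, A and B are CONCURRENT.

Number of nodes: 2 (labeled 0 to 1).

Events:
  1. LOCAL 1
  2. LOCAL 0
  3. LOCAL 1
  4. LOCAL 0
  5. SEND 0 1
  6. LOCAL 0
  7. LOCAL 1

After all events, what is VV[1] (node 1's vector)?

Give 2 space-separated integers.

Answer: 3 4

Derivation:
Initial: VV[0]=[0, 0]
Initial: VV[1]=[0, 0]
Event 1: LOCAL 1: VV[1][1]++ -> VV[1]=[0, 1]
Event 2: LOCAL 0: VV[0][0]++ -> VV[0]=[1, 0]
Event 3: LOCAL 1: VV[1][1]++ -> VV[1]=[0, 2]
Event 4: LOCAL 0: VV[0][0]++ -> VV[0]=[2, 0]
Event 5: SEND 0->1: VV[0][0]++ -> VV[0]=[3, 0], msg_vec=[3, 0]; VV[1]=max(VV[1],msg_vec) then VV[1][1]++ -> VV[1]=[3, 3]
Event 6: LOCAL 0: VV[0][0]++ -> VV[0]=[4, 0]
Event 7: LOCAL 1: VV[1][1]++ -> VV[1]=[3, 4]
Final vectors: VV[0]=[4, 0]; VV[1]=[3, 4]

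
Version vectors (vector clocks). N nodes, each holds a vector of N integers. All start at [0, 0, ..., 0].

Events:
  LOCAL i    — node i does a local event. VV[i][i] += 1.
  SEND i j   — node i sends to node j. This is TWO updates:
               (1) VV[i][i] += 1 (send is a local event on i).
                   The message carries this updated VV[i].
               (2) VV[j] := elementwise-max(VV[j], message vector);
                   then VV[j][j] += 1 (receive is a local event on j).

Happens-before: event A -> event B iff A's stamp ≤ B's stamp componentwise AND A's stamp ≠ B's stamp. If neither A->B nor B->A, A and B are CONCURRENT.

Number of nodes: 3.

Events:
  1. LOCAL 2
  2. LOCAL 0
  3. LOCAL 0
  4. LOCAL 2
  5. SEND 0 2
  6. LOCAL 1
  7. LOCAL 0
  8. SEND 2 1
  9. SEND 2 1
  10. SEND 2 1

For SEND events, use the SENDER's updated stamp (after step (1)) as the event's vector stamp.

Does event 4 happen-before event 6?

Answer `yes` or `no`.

Answer: no

Derivation:
Initial: VV[0]=[0, 0, 0]
Initial: VV[1]=[0, 0, 0]
Initial: VV[2]=[0, 0, 0]
Event 1: LOCAL 2: VV[2][2]++ -> VV[2]=[0, 0, 1]
Event 2: LOCAL 0: VV[0][0]++ -> VV[0]=[1, 0, 0]
Event 3: LOCAL 0: VV[0][0]++ -> VV[0]=[2, 0, 0]
Event 4: LOCAL 2: VV[2][2]++ -> VV[2]=[0, 0, 2]
Event 5: SEND 0->2: VV[0][0]++ -> VV[0]=[3, 0, 0], msg_vec=[3, 0, 0]; VV[2]=max(VV[2],msg_vec) then VV[2][2]++ -> VV[2]=[3, 0, 3]
Event 6: LOCAL 1: VV[1][1]++ -> VV[1]=[0, 1, 0]
Event 7: LOCAL 0: VV[0][0]++ -> VV[0]=[4, 0, 0]
Event 8: SEND 2->1: VV[2][2]++ -> VV[2]=[3, 0, 4], msg_vec=[3, 0, 4]; VV[1]=max(VV[1],msg_vec) then VV[1][1]++ -> VV[1]=[3, 2, 4]
Event 9: SEND 2->1: VV[2][2]++ -> VV[2]=[3, 0, 5], msg_vec=[3, 0, 5]; VV[1]=max(VV[1],msg_vec) then VV[1][1]++ -> VV[1]=[3, 3, 5]
Event 10: SEND 2->1: VV[2][2]++ -> VV[2]=[3, 0, 6], msg_vec=[3, 0, 6]; VV[1]=max(VV[1],msg_vec) then VV[1][1]++ -> VV[1]=[3, 4, 6]
Event 4 stamp: [0, 0, 2]
Event 6 stamp: [0, 1, 0]
[0, 0, 2] <= [0, 1, 0]? False. Equal? False. Happens-before: False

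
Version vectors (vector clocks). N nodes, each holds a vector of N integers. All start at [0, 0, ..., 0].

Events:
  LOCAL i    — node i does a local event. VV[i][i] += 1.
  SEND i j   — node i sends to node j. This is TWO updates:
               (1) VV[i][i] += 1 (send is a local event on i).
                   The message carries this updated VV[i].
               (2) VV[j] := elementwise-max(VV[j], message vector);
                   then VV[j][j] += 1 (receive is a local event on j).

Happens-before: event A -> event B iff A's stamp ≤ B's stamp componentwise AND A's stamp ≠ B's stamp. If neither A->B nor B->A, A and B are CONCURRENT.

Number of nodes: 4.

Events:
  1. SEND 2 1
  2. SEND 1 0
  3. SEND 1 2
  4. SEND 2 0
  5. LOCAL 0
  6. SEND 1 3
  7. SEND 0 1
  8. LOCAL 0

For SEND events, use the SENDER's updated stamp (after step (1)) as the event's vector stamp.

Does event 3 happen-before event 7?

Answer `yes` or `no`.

Answer: yes

Derivation:
Initial: VV[0]=[0, 0, 0, 0]
Initial: VV[1]=[0, 0, 0, 0]
Initial: VV[2]=[0, 0, 0, 0]
Initial: VV[3]=[0, 0, 0, 0]
Event 1: SEND 2->1: VV[2][2]++ -> VV[2]=[0, 0, 1, 0], msg_vec=[0, 0, 1, 0]; VV[1]=max(VV[1],msg_vec) then VV[1][1]++ -> VV[1]=[0, 1, 1, 0]
Event 2: SEND 1->0: VV[1][1]++ -> VV[1]=[0, 2, 1, 0], msg_vec=[0, 2, 1, 0]; VV[0]=max(VV[0],msg_vec) then VV[0][0]++ -> VV[0]=[1, 2, 1, 0]
Event 3: SEND 1->2: VV[1][1]++ -> VV[1]=[0, 3, 1, 0], msg_vec=[0, 3, 1, 0]; VV[2]=max(VV[2],msg_vec) then VV[2][2]++ -> VV[2]=[0, 3, 2, 0]
Event 4: SEND 2->0: VV[2][2]++ -> VV[2]=[0, 3, 3, 0], msg_vec=[0, 3, 3, 0]; VV[0]=max(VV[0],msg_vec) then VV[0][0]++ -> VV[0]=[2, 3, 3, 0]
Event 5: LOCAL 0: VV[0][0]++ -> VV[0]=[3, 3, 3, 0]
Event 6: SEND 1->3: VV[1][1]++ -> VV[1]=[0, 4, 1, 0], msg_vec=[0, 4, 1, 0]; VV[3]=max(VV[3],msg_vec) then VV[3][3]++ -> VV[3]=[0, 4, 1, 1]
Event 7: SEND 0->1: VV[0][0]++ -> VV[0]=[4, 3, 3, 0], msg_vec=[4, 3, 3, 0]; VV[1]=max(VV[1],msg_vec) then VV[1][1]++ -> VV[1]=[4, 5, 3, 0]
Event 8: LOCAL 0: VV[0][0]++ -> VV[0]=[5, 3, 3, 0]
Event 3 stamp: [0, 3, 1, 0]
Event 7 stamp: [4, 3, 3, 0]
[0, 3, 1, 0] <= [4, 3, 3, 0]? True. Equal? False. Happens-before: True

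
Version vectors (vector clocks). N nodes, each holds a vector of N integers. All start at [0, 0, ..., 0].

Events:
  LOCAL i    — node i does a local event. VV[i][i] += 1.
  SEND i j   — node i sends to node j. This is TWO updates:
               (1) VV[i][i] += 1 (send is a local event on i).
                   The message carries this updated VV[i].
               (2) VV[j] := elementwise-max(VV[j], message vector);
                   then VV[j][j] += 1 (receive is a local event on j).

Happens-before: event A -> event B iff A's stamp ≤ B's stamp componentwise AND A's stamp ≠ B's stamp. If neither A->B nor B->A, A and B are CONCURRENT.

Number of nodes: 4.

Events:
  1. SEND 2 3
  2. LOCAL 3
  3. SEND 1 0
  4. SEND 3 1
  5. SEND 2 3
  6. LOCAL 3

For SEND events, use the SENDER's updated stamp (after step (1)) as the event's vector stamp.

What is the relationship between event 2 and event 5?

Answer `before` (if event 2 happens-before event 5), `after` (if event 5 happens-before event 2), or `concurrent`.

Answer: concurrent

Derivation:
Initial: VV[0]=[0, 0, 0, 0]
Initial: VV[1]=[0, 0, 0, 0]
Initial: VV[2]=[0, 0, 0, 0]
Initial: VV[3]=[0, 0, 0, 0]
Event 1: SEND 2->3: VV[2][2]++ -> VV[2]=[0, 0, 1, 0], msg_vec=[0, 0, 1, 0]; VV[3]=max(VV[3],msg_vec) then VV[3][3]++ -> VV[3]=[0, 0, 1, 1]
Event 2: LOCAL 3: VV[3][3]++ -> VV[3]=[0, 0, 1, 2]
Event 3: SEND 1->0: VV[1][1]++ -> VV[1]=[0, 1, 0, 0], msg_vec=[0, 1, 0, 0]; VV[0]=max(VV[0],msg_vec) then VV[0][0]++ -> VV[0]=[1, 1, 0, 0]
Event 4: SEND 3->1: VV[3][3]++ -> VV[3]=[0, 0, 1, 3], msg_vec=[0, 0, 1, 3]; VV[1]=max(VV[1],msg_vec) then VV[1][1]++ -> VV[1]=[0, 2, 1, 3]
Event 5: SEND 2->3: VV[2][2]++ -> VV[2]=[0, 0, 2, 0], msg_vec=[0, 0, 2, 0]; VV[3]=max(VV[3],msg_vec) then VV[3][3]++ -> VV[3]=[0, 0, 2, 4]
Event 6: LOCAL 3: VV[3][3]++ -> VV[3]=[0, 0, 2, 5]
Event 2 stamp: [0, 0, 1, 2]
Event 5 stamp: [0, 0, 2, 0]
[0, 0, 1, 2] <= [0, 0, 2, 0]? False
[0, 0, 2, 0] <= [0, 0, 1, 2]? False
Relation: concurrent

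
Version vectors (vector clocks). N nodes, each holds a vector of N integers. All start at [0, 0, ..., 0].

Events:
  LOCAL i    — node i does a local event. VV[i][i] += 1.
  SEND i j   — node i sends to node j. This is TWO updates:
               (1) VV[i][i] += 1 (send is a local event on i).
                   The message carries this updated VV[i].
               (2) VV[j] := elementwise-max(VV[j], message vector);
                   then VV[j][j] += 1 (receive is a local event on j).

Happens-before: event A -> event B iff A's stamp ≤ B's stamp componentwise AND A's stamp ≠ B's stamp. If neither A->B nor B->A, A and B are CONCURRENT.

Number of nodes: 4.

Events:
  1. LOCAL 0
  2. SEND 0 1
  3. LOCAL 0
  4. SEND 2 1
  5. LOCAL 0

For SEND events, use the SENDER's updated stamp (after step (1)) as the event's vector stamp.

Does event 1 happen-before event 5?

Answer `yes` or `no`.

Answer: yes

Derivation:
Initial: VV[0]=[0, 0, 0, 0]
Initial: VV[1]=[0, 0, 0, 0]
Initial: VV[2]=[0, 0, 0, 0]
Initial: VV[3]=[0, 0, 0, 0]
Event 1: LOCAL 0: VV[0][0]++ -> VV[0]=[1, 0, 0, 0]
Event 2: SEND 0->1: VV[0][0]++ -> VV[0]=[2, 0, 0, 0], msg_vec=[2, 0, 0, 0]; VV[1]=max(VV[1],msg_vec) then VV[1][1]++ -> VV[1]=[2, 1, 0, 0]
Event 3: LOCAL 0: VV[0][0]++ -> VV[0]=[3, 0, 0, 0]
Event 4: SEND 2->1: VV[2][2]++ -> VV[2]=[0, 0, 1, 0], msg_vec=[0, 0, 1, 0]; VV[1]=max(VV[1],msg_vec) then VV[1][1]++ -> VV[1]=[2, 2, 1, 0]
Event 5: LOCAL 0: VV[0][0]++ -> VV[0]=[4, 0, 0, 0]
Event 1 stamp: [1, 0, 0, 0]
Event 5 stamp: [4, 0, 0, 0]
[1, 0, 0, 0] <= [4, 0, 0, 0]? True. Equal? False. Happens-before: True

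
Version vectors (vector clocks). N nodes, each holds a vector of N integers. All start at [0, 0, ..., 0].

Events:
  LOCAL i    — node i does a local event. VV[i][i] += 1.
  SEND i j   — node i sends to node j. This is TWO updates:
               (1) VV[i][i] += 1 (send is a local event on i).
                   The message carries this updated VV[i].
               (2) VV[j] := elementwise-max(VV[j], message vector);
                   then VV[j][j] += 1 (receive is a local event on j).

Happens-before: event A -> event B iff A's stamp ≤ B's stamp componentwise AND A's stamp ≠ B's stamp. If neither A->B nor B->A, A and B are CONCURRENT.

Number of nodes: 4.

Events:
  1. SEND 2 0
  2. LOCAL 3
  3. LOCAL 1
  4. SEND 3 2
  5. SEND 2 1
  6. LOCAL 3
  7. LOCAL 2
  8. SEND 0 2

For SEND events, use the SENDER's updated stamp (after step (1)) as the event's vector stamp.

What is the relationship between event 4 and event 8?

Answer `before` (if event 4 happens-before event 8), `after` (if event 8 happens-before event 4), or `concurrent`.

Answer: concurrent

Derivation:
Initial: VV[0]=[0, 0, 0, 0]
Initial: VV[1]=[0, 0, 0, 0]
Initial: VV[2]=[0, 0, 0, 0]
Initial: VV[3]=[0, 0, 0, 0]
Event 1: SEND 2->0: VV[2][2]++ -> VV[2]=[0, 0, 1, 0], msg_vec=[0, 0, 1, 0]; VV[0]=max(VV[0],msg_vec) then VV[0][0]++ -> VV[0]=[1, 0, 1, 0]
Event 2: LOCAL 3: VV[3][3]++ -> VV[3]=[0, 0, 0, 1]
Event 3: LOCAL 1: VV[1][1]++ -> VV[1]=[0, 1, 0, 0]
Event 4: SEND 3->2: VV[3][3]++ -> VV[3]=[0, 0, 0, 2], msg_vec=[0, 0, 0, 2]; VV[2]=max(VV[2],msg_vec) then VV[2][2]++ -> VV[2]=[0, 0, 2, 2]
Event 5: SEND 2->1: VV[2][2]++ -> VV[2]=[0, 0, 3, 2], msg_vec=[0, 0, 3, 2]; VV[1]=max(VV[1],msg_vec) then VV[1][1]++ -> VV[1]=[0, 2, 3, 2]
Event 6: LOCAL 3: VV[3][3]++ -> VV[3]=[0, 0, 0, 3]
Event 7: LOCAL 2: VV[2][2]++ -> VV[2]=[0, 0, 4, 2]
Event 8: SEND 0->2: VV[0][0]++ -> VV[0]=[2, 0, 1, 0], msg_vec=[2, 0, 1, 0]; VV[2]=max(VV[2],msg_vec) then VV[2][2]++ -> VV[2]=[2, 0, 5, 2]
Event 4 stamp: [0, 0, 0, 2]
Event 8 stamp: [2, 0, 1, 0]
[0, 0, 0, 2] <= [2, 0, 1, 0]? False
[2, 0, 1, 0] <= [0, 0, 0, 2]? False
Relation: concurrent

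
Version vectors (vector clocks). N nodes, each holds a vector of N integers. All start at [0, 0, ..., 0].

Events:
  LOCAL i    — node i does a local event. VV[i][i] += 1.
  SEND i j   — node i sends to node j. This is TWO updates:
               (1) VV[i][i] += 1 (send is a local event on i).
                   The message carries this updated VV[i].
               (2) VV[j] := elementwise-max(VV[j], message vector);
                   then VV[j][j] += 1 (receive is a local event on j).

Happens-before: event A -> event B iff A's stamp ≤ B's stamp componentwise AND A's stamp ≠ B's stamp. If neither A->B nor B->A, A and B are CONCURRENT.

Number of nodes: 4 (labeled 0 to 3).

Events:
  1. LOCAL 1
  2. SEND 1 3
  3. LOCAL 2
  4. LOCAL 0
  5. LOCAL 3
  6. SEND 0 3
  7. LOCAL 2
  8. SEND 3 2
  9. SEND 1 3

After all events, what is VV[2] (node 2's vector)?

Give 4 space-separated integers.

Initial: VV[0]=[0, 0, 0, 0]
Initial: VV[1]=[0, 0, 0, 0]
Initial: VV[2]=[0, 0, 0, 0]
Initial: VV[3]=[0, 0, 0, 0]
Event 1: LOCAL 1: VV[1][1]++ -> VV[1]=[0, 1, 0, 0]
Event 2: SEND 1->3: VV[1][1]++ -> VV[1]=[0, 2, 0, 0], msg_vec=[0, 2, 0, 0]; VV[3]=max(VV[3],msg_vec) then VV[3][3]++ -> VV[3]=[0, 2, 0, 1]
Event 3: LOCAL 2: VV[2][2]++ -> VV[2]=[0, 0, 1, 0]
Event 4: LOCAL 0: VV[0][0]++ -> VV[0]=[1, 0, 0, 0]
Event 5: LOCAL 3: VV[3][3]++ -> VV[3]=[0, 2, 0, 2]
Event 6: SEND 0->3: VV[0][0]++ -> VV[0]=[2, 0, 0, 0], msg_vec=[2, 0, 0, 0]; VV[3]=max(VV[3],msg_vec) then VV[3][3]++ -> VV[3]=[2, 2, 0, 3]
Event 7: LOCAL 2: VV[2][2]++ -> VV[2]=[0, 0, 2, 0]
Event 8: SEND 3->2: VV[3][3]++ -> VV[3]=[2, 2, 0, 4], msg_vec=[2, 2, 0, 4]; VV[2]=max(VV[2],msg_vec) then VV[2][2]++ -> VV[2]=[2, 2, 3, 4]
Event 9: SEND 1->3: VV[1][1]++ -> VV[1]=[0, 3, 0, 0], msg_vec=[0, 3, 0, 0]; VV[3]=max(VV[3],msg_vec) then VV[3][3]++ -> VV[3]=[2, 3, 0, 5]
Final vectors: VV[0]=[2, 0, 0, 0]; VV[1]=[0, 3, 0, 0]; VV[2]=[2, 2, 3, 4]; VV[3]=[2, 3, 0, 5]

Answer: 2 2 3 4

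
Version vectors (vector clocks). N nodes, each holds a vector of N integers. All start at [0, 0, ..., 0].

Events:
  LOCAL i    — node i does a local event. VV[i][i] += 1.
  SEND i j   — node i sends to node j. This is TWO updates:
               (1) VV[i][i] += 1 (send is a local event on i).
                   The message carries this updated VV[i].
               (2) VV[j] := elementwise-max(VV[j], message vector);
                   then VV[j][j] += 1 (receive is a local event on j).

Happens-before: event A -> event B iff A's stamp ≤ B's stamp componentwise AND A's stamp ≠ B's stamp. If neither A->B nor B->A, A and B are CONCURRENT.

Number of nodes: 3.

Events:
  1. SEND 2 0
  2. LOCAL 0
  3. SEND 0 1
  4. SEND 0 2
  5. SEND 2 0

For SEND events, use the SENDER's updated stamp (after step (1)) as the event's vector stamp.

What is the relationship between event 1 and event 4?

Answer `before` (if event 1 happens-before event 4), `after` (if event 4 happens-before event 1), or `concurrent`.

Initial: VV[0]=[0, 0, 0]
Initial: VV[1]=[0, 0, 0]
Initial: VV[2]=[0, 0, 0]
Event 1: SEND 2->0: VV[2][2]++ -> VV[2]=[0, 0, 1], msg_vec=[0, 0, 1]; VV[0]=max(VV[0],msg_vec) then VV[0][0]++ -> VV[0]=[1, 0, 1]
Event 2: LOCAL 0: VV[0][0]++ -> VV[0]=[2, 0, 1]
Event 3: SEND 0->1: VV[0][0]++ -> VV[0]=[3, 0, 1], msg_vec=[3, 0, 1]; VV[1]=max(VV[1],msg_vec) then VV[1][1]++ -> VV[1]=[3, 1, 1]
Event 4: SEND 0->2: VV[0][0]++ -> VV[0]=[4, 0, 1], msg_vec=[4, 0, 1]; VV[2]=max(VV[2],msg_vec) then VV[2][2]++ -> VV[2]=[4, 0, 2]
Event 5: SEND 2->0: VV[2][2]++ -> VV[2]=[4, 0, 3], msg_vec=[4, 0, 3]; VV[0]=max(VV[0],msg_vec) then VV[0][0]++ -> VV[0]=[5, 0, 3]
Event 1 stamp: [0, 0, 1]
Event 4 stamp: [4, 0, 1]
[0, 0, 1] <= [4, 0, 1]? True
[4, 0, 1] <= [0, 0, 1]? False
Relation: before

Answer: before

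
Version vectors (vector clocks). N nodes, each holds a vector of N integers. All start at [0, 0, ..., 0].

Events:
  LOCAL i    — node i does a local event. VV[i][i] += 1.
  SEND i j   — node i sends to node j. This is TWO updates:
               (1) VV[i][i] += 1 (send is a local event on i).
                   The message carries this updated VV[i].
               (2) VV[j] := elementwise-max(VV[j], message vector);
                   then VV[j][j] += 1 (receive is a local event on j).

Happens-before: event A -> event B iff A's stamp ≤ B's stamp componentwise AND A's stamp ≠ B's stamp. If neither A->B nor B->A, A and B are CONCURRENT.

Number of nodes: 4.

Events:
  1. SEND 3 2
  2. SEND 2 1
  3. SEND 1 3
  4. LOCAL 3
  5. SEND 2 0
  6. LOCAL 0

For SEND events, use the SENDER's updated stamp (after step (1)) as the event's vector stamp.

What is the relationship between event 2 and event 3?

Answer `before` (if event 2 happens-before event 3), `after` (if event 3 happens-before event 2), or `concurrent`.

Initial: VV[0]=[0, 0, 0, 0]
Initial: VV[1]=[0, 0, 0, 0]
Initial: VV[2]=[0, 0, 0, 0]
Initial: VV[3]=[0, 0, 0, 0]
Event 1: SEND 3->2: VV[3][3]++ -> VV[3]=[0, 0, 0, 1], msg_vec=[0, 0, 0, 1]; VV[2]=max(VV[2],msg_vec) then VV[2][2]++ -> VV[2]=[0, 0, 1, 1]
Event 2: SEND 2->1: VV[2][2]++ -> VV[2]=[0, 0, 2, 1], msg_vec=[0, 0, 2, 1]; VV[1]=max(VV[1],msg_vec) then VV[1][1]++ -> VV[1]=[0, 1, 2, 1]
Event 3: SEND 1->3: VV[1][1]++ -> VV[1]=[0, 2, 2, 1], msg_vec=[0, 2, 2, 1]; VV[3]=max(VV[3],msg_vec) then VV[3][3]++ -> VV[3]=[0, 2, 2, 2]
Event 4: LOCAL 3: VV[3][3]++ -> VV[3]=[0, 2, 2, 3]
Event 5: SEND 2->0: VV[2][2]++ -> VV[2]=[0, 0, 3, 1], msg_vec=[0, 0, 3, 1]; VV[0]=max(VV[0],msg_vec) then VV[0][0]++ -> VV[0]=[1, 0, 3, 1]
Event 6: LOCAL 0: VV[0][0]++ -> VV[0]=[2, 0, 3, 1]
Event 2 stamp: [0, 0, 2, 1]
Event 3 stamp: [0, 2, 2, 1]
[0, 0, 2, 1] <= [0, 2, 2, 1]? True
[0, 2, 2, 1] <= [0, 0, 2, 1]? False
Relation: before

Answer: before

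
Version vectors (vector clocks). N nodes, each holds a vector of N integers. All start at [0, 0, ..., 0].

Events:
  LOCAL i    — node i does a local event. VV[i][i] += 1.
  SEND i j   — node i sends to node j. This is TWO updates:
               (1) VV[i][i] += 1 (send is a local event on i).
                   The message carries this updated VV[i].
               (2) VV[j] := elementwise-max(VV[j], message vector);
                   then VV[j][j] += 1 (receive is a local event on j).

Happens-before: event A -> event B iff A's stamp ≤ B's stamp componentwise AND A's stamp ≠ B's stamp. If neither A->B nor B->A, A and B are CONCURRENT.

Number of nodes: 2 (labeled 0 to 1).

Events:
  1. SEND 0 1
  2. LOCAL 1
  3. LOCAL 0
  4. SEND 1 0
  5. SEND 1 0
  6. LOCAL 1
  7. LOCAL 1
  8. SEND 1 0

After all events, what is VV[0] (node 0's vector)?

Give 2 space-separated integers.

Initial: VV[0]=[0, 0]
Initial: VV[1]=[0, 0]
Event 1: SEND 0->1: VV[0][0]++ -> VV[0]=[1, 0], msg_vec=[1, 0]; VV[1]=max(VV[1],msg_vec) then VV[1][1]++ -> VV[1]=[1, 1]
Event 2: LOCAL 1: VV[1][1]++ -> VV[1]=[1, 2]
Event 3: LOCAL 0: VV[0][0]++ -> VV[0]=[2, 0]
Event 4: SEND 1->0: VV[1][1]++ -> VV[1]=[1, 3], msg_vec=[1, 3]; VV[0]=max(VV[0],msg_vec) then VV[0][0]++ -> VV[0]=[3, 3]
Event 5: SEND 1->0: VV[1][1]++ -> VV[1]=[1, 4], msg_vec=[1, 4]; VV[0]=max(VV[0],msg_vec) then VV[0][0]++ -> VV[0]=[4, 4]
Event 6: LOCAL 1: VV[1][1]++ -> VV[1]=[1, 5]
Event 7: LOCAL 1: VV[1][1]++ -> VV[1]=[1, 6]
Event 8: SEND 1->0: VV[1][1]++ -> VV[1]=[1, 7], msg_vec=[1, 7]; VV[0]=max(VV[0],msg_vec) then VV[0][0]++ -> VV[0]=[5, 7]
Final vectors: VV[0]=[5, 7]; VV[1]=[1, 7]

Answer: 5 7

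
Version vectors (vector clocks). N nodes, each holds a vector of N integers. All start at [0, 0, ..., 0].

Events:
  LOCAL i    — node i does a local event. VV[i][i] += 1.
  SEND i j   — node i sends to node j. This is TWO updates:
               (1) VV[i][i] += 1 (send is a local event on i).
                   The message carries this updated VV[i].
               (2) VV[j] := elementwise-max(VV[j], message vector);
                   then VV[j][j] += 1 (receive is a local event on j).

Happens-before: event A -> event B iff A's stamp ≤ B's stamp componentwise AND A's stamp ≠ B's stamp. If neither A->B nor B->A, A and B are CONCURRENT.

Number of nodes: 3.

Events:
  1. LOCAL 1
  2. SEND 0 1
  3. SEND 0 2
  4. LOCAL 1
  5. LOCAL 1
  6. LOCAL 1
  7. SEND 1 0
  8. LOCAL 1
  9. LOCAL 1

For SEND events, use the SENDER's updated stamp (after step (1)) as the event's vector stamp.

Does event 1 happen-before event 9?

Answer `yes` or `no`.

Initial: VV[0]=[0, 0, 0]
Initial: VV[1]=[0, 0, 0]
Initial: VV[2]=[0, 0, 0]
Event 1: LOCAL 1: VV[1][1]++ -> VV[1]=[0, 1, 0]
Event 2: SEND 0->1: VV[0][0]++ -> VV[0]=[1, 0, 0], msg_vec=[1, 0, 0]; VV[1]=max(VV[1],msg_vec) then VV[1][1]++ -> VV[1]=[1, 2, 0]
Event 3: SEND 0->2: VV[0][0]++ -> VV[0]=[2, 0, 0], msg_vec=[2, 0, 0]; VV[2]=max(VV[2],msg_vec) then VV[2][2]++ -> VV[2]=[2, 0, 1]
Event 4: LOCAL 1: VV[1][1]++ -> VV[1]=[1, 3, 0]
Event 5: LOCAL 1: VV[1][1]++ -> VV[1]=[1, 4, 0]
Event 6: LOCAL 1: VV[1][1]++ -> VV[1]=[1, 5, 0]
Event 7: SEND 1->0: VV[1][1]++ -> VV[1]=[1, 6, 0], msg_vec=[1, 6, 0]; VV[0]=max(VV[0],msg_vec) then VV[0][0]++ -> VV[0]=[3, 6, 0]
Event 8: LOCAL 1: VV[1][1]++ -> VV[1]=[1, 7, 0]
Event 9: LOCAL 1: VV[1][1]++ -> VV[1]=[1, 8, 0]
Event 1 stamp: [0, 1, 0]
Event 9 stamp: [1, 8, 0]
[0, 1, 0] <= [1, 8, 0]? True. Equal? False. Happens-before: True

Answer: yes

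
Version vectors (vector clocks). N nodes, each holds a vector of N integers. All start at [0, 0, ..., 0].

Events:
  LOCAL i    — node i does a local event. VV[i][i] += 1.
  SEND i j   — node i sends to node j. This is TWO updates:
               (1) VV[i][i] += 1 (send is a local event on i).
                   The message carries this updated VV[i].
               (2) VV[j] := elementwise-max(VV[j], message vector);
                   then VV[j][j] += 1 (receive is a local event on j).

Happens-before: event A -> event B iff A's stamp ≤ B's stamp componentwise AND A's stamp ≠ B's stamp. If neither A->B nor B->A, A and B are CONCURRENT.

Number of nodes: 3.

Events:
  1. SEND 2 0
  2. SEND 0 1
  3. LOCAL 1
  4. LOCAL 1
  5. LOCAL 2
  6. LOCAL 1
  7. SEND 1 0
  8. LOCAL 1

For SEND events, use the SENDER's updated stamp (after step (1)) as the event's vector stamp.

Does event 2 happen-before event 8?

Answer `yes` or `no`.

Initial: VV[0]=[0, 0, 0]
Initial: VV[1]=[0, 0, 0]
Initial: VV[2]=[0, 0, 0]
Event 1: SEND 2->0: VV[2][2]++ -> VV[2]=[0, 0, 1], msg_vec=[0, 0, 1]; VV[0]=max(VV[0],msg_vec) then VV[0][0]++ -> VV[0]=[1, 0, 1]
Event 2: SEND 0->1: VV[0][0]++ -> VV[0]=[2, 0, 1], msg_vec=[2, 0, 1]; VV[1]=max(VV[1],msg_vec) then VV[1][1]++ -> VV[1]=[2, 1, 1]
Event 3: LOCAL 1: VV[1][1]++ -> VV[1]=[2, 2, 1]
Event 4: LOCAL 1: VV[1][1]++ -> VV[1]=[2, 3, 1]
Event 5: LOCAL 2: VV[2][2]++ -> VV[2]=[0, 0, 2]
Event 6: LOCAL 1: VV[1][1]++ -> VV[1]=[2, 4, 1]
Event 7: SEND 1->0: VV[1][1]++ -> VV[1]=[2, 5, 1], msg_vec=[2, 5, 1]; VV[0]=max(VV[0],msg_vec) then VV[0][0]++ -> VV[0]=[3, 5, 1]
Event 8: LOCAL 1: VV[1][1]++ -> VV[1]=[2, 6, 1]
Event 2 stamp: [2, 0, 1]
Event 8 stamp: [2, 6, 1]
[2, 0, 1] <= [2, 6, 1]? True. Equal? False. Happens-before: True

Answer: yes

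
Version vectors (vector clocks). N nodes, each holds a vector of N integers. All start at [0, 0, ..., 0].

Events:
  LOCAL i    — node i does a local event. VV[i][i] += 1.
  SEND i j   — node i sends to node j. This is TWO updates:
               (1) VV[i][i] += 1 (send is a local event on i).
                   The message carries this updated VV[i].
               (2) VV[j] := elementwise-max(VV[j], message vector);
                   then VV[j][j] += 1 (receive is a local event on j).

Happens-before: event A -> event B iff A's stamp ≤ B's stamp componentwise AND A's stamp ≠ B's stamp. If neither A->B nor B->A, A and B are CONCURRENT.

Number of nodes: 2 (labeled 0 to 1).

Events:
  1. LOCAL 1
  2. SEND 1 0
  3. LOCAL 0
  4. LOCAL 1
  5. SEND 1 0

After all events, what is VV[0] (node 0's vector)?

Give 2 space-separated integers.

Initial: VV[0]=[0, 0]
Initial: VV[1]=[0, 0]
Event 1: LOCAL 1: VV[1][1]++ -> VV[1]=[0, 1]
Event 2: SEND 1->0: VV[1][1]++ -> VV[1]=[0, 2], msg_vec=[0, 2]; VV[0]=max(VV[0],msg_vec) then VV[0][0]++ -> VV[0]=[1, 2]
Event 3: LOCAL 0: VV[0][0]++ -> VV[0]=[2, 2]
Event 4: LOCAL 1: VV[1][1]++ -> VV[1]=[0, 3]
Event 5: SEND 1->0: VV[1][1]++ -> VV[1]=[0, 4], msg_vec=[0, 4]; VV[0]=max(VV[0],msg_vec) then VV[0][0]++ -> VV[0]=[3, 4]
Final vectors: VV[0]=[3, 4]; VV[1]=[0, 4]

Answer: 3 4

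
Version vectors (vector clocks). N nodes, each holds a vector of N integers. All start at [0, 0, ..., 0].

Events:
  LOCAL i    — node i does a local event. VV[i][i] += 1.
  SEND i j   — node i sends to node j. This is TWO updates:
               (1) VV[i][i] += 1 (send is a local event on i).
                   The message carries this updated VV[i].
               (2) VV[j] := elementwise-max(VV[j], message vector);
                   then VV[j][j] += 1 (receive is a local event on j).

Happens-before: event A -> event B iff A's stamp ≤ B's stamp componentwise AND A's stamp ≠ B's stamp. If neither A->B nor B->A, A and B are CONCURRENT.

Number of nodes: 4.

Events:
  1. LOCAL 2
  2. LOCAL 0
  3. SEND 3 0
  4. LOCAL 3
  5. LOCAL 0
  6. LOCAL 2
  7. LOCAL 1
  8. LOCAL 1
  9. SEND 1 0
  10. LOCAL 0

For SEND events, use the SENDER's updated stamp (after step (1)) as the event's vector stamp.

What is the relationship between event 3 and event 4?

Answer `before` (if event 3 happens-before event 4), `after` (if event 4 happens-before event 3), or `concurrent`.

Answer: before

Derivation:
Initial: VV[0]=[0, 0, 0, 0]
Initial: VV[1]=[0, 0, 0, 0]
Initial: VV[2]=[0, 0, 0, 0]
Initial: VV[3]=[0, 0, 0, 0]
Event 1: LOCAL 2: VV[2][2]++ -> VV[2]=[0, 0, 1, 0]
Event 2: LOCAL 0: VV[0][0]++ -> VV[0]=[1, 0, 0, 0]
Event 3: SEND 3->0: VV[3][3]++ -> VV[3]=[0, 0, 0, 1], msg_vec=[0, 0, 0, 1]; VV[0]=max(VV[0],msg_vec) then VV[0][0]++ -> VV[0]=[2, 0, 0, 1]
Event 4: LOCAL 3: VV[3][3]++ -> VV[3]=[0, 0, 0, 2]
Event 5: LOCAL 0: VV[0][0]++ -> VV[0]=[3, 0, 0, 1]
Event 6: LOCAL 2: VV[2][2]++ -> VV[2]=[0, 0, 2, 0]
Event 7: LOCAL 1: VV[1][1]++ -> VV[1]=[0, 1, 0, 0]
Event 8: LOCAL 1: VV[1][1]++ -> VV[1]=[0, 2, 0, 0]
Event 9: SEND 1->0: VV[1][1]++ -> VV[1]=[0, 3, 0, 0], msg_vec=[0, 3, 0, 0]; VV[0]=max(VV[0],msg_vec) then VV[0][0]++ -> VV[0]=[4, 3, 0, 1]
Event 10: LOCAL 0: VV[0][0]++ -> VV[0]=[5, 3, 0, 1]
Event 3 stamp: [0, 0, 0, 1]
Event 4 stamp: [0, 0, 0, 2]
[0, 0, 0, 1] <= [0, 0, 0, 2]? True
[0, 0, 0, 2] <= [0, 0, 0, 1]? False
Relation: before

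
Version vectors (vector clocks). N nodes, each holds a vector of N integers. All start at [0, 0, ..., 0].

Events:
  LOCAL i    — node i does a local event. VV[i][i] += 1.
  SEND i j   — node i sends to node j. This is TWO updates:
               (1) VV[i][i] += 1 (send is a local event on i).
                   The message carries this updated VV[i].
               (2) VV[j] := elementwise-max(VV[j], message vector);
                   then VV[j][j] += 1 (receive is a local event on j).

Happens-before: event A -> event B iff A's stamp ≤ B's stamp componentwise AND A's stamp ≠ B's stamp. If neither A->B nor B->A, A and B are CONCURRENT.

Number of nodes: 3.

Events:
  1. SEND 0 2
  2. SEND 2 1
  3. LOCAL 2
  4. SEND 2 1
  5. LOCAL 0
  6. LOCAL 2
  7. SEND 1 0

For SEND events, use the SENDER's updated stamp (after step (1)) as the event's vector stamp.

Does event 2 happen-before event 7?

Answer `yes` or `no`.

Initial: VV[0]=[0, 0, 0]
Initial: VV[1]=[0, 0, 0]
Initial: VV[2]=[0, 0, 0]
Event 1: SEND 0->2: VV[0][0]++ -> VV[0]=[1, 0, 0], msg_vec=[1, 0, 0]; VV[2]=max(VV[2],msg_vec) then VV[2][2]++ -> VV[2]=[1, 0, 1]
Event 2: SEND 2->1: VV[2][2]++ -> VV[2]=[1, 0, 2], msg_vec=[1, 0, 2]; VV[1]=max(VV[1],msg_vec) then VV[1][1]++ -> VV[1]=[1, 1, 2]
Event 3: LOCAL 2: VV[2][2]++ -> VV[2]=[1, 0, 3]
Event 4: SEND 2->1: VV[2][2]++ -> VV[2]=[1, 0, 4], msg_vec=[1, 0, 4]; VV[1]=max(VV[1],msg_vec) then VV[1][1]++ -> VV[1]=[1, 2, 4]
Event 5: LOCAL 0: VV[0][0]++ -> VV[0]=[2, 0, 0]
Event 6: LOCAL 2: VV[2][2]++ -> VV[2]=[1, 0, 5]
Event 7: SEND 1->0: VV[1][1]++ -> VV[1]=[1, 3, 4], msg_vec=[1, 3, 4]; VV[0]=max(VV[0],msg_vec) then VV[0][0]++ -> VV[0]=[3, 3, 4]
Event 2 stamp: [1, 0, 2]
Event 7 stamp: [1, 3, 4]
[1, 0, 2] <= [1, 3, 4]? True. Equal? False. Happens-before: True

Answer: yes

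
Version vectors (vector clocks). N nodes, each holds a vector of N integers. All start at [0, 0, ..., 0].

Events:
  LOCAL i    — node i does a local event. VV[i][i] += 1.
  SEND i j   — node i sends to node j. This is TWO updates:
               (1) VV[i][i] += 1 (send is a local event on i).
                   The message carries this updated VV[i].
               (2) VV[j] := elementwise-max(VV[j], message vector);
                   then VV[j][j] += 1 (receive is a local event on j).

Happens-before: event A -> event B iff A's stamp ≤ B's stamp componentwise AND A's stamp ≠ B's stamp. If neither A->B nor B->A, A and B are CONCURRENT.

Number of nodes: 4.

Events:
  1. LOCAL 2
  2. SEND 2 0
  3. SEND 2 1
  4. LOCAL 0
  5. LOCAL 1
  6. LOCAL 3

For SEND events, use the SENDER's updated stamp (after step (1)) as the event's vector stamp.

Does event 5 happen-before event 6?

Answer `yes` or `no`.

Initial: VV[0]=[0, 0, 0, 0]
Initial: VV[1]=[0, 0, 0, 0]
Initial: VV[2]=[0, 0, 0, 0]
Initial: VV[3]=[0, 0, 0, 0]
Event 1: LOCAL 2: VV[2][2]++ -> VV[2]=[0, 0, 1, 0]
Event 2: SEND 2->0: VV[2][2]++ -> VV[2]=[0, 0, 2, 0], msg_vec=[0, 0, 2, 0]; VV[0]=max(VV[0],msg_vec) then VV[0][0]++ -> VV[0]=[1, 0, 2, 0]
Event 3: SEND 2->1: VV[2][2]++ -> VV[2]=[0, 0, 3, 0], msg_vec=[0, 0, 3, 0]; VV[1]=max(VV[1],msg_vec) then VV[1][1]++ -> VV[1]=[0, 1, 3, 0]
Event 4: LOCAL 0: VV[0][0]++ -> VV[0]=[2, 0, 2, 0]
Event 5: LOCAL 1: VV[1][1]++ -> VV[1]=[0, 2, 3, 0]
Event 6: LOCAL 3: VV[3][3]++ -> VV[3]=[0, 0, 0, 1]
Event 5 stamp: [0, 2, 3, 0]
Event 6 stamp: [0, 0, 0, 1]
[0, 2, 3, 0] <= [0, 0, 0, 1]? False. Equal? False. Happens-before: False

Answer: no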